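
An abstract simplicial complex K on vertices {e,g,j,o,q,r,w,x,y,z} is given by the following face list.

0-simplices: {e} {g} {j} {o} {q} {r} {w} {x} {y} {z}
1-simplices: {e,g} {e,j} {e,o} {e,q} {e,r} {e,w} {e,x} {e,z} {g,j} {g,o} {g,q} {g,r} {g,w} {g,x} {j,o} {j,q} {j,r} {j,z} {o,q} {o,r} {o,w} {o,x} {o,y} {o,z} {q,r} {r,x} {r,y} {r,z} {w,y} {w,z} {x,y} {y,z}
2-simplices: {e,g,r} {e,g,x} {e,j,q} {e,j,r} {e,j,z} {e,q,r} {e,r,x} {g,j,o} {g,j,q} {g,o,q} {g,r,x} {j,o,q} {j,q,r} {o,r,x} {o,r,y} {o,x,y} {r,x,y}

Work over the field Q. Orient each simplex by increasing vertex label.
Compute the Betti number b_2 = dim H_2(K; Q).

n_0=10 n_1=32 n_2=17  [Q]
∂1: piv[eg,ej,eo,eq,er,ew,ex,ez,oy] rk=9  ker:gj,go,gq,gr,gw,gx,jo,jq,jr,jz,oq,or,ow,ox,oz,qr,rx,ry,rz,wy,wz,xy,yz
∂2: piv[egr,egx,ejq,ejr,ejz,eqr,erx,gjo,gjq,goq,orx,ory,oxy] rk=13  ker:grx,joq,jqr,rxy
b_2=(17−13)−0=4

b_2=4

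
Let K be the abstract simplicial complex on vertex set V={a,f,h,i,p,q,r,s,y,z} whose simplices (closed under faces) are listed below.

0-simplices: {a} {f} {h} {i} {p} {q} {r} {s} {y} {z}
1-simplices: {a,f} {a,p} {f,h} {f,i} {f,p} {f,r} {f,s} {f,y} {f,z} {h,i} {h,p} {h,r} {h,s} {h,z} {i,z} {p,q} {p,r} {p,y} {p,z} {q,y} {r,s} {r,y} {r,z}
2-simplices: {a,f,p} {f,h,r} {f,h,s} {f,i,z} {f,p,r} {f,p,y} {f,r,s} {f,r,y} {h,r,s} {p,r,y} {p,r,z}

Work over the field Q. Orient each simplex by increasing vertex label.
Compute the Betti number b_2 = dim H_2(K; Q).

b_2=2

n_0=10 n_1=23 n_2=11  [Q]
∂1: piv[af,ap,fh,fi,fr,fs,fy,fz,pq] rk=9  ker:fp,hi,hp,hr,hs,hz,iz,pr,py,pz,qy,rs,ry,rz
∂2: piv[afp,fhr,fhs,fiz,fpr,fpy,frs,fry,prz] rk=9  ker:hrs,pry
b_2=(11−9)−0=2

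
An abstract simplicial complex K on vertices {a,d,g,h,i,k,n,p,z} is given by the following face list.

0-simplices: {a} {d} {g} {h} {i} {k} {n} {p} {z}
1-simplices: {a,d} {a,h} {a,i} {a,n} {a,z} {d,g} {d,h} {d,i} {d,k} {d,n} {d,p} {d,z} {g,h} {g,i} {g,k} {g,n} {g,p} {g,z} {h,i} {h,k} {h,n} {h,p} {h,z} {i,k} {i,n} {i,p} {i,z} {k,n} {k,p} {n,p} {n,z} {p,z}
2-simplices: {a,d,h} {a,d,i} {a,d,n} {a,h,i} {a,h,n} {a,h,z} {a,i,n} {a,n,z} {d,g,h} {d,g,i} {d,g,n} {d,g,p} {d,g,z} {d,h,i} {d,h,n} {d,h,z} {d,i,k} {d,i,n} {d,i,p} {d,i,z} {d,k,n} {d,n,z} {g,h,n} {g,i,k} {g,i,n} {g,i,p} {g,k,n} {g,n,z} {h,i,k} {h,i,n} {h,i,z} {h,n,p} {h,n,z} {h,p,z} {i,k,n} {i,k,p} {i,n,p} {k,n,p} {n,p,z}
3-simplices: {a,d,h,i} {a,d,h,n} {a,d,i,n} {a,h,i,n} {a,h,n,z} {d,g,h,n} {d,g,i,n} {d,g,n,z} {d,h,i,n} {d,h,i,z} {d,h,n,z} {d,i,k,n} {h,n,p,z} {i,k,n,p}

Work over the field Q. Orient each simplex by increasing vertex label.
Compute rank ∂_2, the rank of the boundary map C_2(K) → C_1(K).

rank∂_2=24

n_0=9 n_1=32 n_2=39 n_3=14  [Q]
∂1: piv[ad,ah,ai,an,az,dg,dk,dp] rk=8  ker:dh,di,dn,dz,gh,gi,gk,gn,gp,gz,hi,hk,hn,hp,hz,ik,in,ip,iz,kn,kp,np,nz,pz
∂2: piv[adh,adi,adn,ahi,ahn,ahz,ain,anz,dgh,dgi,dgn,dgp,dgz,dhz,dik,dip,diz,dkn,gik,hik,hnp,hpz,ikp,inp] rk=24  ker:dhi,dhn,din,dnz,ghn,gin,gip,gkn,gnz,hin,hiz,hnz,ikn,knp,npz
∂3: piv[adhi,adhn,adin,ahin,ahnz,dghn,dgin,dgnz,dhiz,dhnz,dikn,hnpz,iknp] rk=13  ker:dhin
rk∂_2=24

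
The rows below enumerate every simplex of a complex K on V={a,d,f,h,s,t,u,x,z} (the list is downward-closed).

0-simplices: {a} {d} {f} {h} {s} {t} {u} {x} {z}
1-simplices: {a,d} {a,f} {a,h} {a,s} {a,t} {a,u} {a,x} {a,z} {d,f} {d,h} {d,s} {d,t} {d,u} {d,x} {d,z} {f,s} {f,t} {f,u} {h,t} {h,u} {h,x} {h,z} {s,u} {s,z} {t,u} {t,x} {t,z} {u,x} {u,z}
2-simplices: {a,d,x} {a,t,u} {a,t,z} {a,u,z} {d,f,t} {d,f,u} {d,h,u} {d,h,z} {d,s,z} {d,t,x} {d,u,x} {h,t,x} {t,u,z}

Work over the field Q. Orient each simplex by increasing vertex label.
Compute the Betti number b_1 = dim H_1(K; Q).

b_1=9

n_0=9 n_1=29 n_2=13  [Q]
∂1: piv[ad,af,ah,as,at,au,ax,az] rk=8  ker:df,dh,ds,dt,du,dx,dz,fs,ft,fu,ht,hu,hx,hz,su,sz,tu,tx,tz,ux,uz
∂2: piv[adx,atu,atz,auz,dft,dfu,dhu,dhz,dsz,dtx,dux,htx] rk=12  ker:tuz
b_1=(29−8)−12=9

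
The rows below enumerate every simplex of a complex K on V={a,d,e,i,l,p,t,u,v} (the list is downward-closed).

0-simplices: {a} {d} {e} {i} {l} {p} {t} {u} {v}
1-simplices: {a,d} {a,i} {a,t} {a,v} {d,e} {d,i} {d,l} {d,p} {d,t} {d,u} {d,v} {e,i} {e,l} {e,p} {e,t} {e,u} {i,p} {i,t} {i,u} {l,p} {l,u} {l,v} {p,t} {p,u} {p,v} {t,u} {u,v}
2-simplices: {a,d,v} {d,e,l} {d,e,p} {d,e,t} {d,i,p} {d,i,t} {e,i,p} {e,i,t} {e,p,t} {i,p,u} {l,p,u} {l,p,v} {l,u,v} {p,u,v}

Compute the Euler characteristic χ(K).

n_0=9 n_1=27 n_2=14
χ=+9−27+14=-4

χ(K)=-4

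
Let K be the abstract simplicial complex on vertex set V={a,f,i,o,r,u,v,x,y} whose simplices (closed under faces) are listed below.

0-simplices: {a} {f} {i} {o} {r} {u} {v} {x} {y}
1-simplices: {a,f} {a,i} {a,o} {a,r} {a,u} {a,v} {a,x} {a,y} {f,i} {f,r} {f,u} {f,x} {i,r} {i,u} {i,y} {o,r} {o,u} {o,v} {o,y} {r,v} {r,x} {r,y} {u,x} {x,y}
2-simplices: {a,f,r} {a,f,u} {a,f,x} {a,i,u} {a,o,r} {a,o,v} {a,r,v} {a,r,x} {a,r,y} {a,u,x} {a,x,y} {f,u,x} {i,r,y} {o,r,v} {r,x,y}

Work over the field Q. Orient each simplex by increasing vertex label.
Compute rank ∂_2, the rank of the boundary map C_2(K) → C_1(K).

n_0=9 n_1=24 n_2=15  [Q]
∂1: piv[af,ai,ao,ar,au,av,ax,ay] rk=8  ker:fi,fr,fu,fx,ir,iu,iy,or,ou,ov,oy,rv,rx,ry,ux,xy
∂2: piv[afr,afu,afx,aiu,aor,aov,arv,arx,ary,aux,axy,iry] rk=12  ker:fux,orv,rxy
rk∂_2=12

rank∂_2=12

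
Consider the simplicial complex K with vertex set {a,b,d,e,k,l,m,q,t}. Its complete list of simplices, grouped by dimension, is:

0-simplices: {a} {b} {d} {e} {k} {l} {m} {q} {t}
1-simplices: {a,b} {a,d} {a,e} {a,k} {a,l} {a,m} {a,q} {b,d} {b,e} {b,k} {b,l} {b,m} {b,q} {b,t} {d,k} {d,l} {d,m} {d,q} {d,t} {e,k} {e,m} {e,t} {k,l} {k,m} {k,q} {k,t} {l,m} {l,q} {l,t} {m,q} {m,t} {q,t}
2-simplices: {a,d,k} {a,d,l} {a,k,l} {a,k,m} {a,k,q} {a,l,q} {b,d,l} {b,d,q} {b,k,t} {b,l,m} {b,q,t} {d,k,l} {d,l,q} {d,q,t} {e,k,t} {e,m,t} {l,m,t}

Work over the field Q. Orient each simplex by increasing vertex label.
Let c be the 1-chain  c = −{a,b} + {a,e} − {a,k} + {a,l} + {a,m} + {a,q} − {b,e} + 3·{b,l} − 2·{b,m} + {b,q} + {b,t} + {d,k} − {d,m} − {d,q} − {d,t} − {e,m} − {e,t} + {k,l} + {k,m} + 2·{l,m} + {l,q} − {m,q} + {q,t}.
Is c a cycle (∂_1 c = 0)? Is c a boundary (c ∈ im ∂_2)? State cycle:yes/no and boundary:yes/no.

cycle:no boundary:no

n_0=9 n_1=32 n_2=17  [Q]
∂1: piv[ab,ad,ae,ak,al,am,aq,bt] rk=8  ker:bd,be,bk,bl,bm,bq,dk,dl,dm,dq,dt,ek,em,et,kl,km,kq,kt,lm,lq,lt,mq,mt,qt
∂2: piv[adk,adl,akl,akm,akq,alq,bdl,bdq,bkt,blm,bqt,dlq,dqt,ekt,emt,lmt] rk=16  ker:dkl
∂1c = −2·{a} − 3·{b} + 2·{d} + 2·{e} − 2·{k} + 2·{l} + {m}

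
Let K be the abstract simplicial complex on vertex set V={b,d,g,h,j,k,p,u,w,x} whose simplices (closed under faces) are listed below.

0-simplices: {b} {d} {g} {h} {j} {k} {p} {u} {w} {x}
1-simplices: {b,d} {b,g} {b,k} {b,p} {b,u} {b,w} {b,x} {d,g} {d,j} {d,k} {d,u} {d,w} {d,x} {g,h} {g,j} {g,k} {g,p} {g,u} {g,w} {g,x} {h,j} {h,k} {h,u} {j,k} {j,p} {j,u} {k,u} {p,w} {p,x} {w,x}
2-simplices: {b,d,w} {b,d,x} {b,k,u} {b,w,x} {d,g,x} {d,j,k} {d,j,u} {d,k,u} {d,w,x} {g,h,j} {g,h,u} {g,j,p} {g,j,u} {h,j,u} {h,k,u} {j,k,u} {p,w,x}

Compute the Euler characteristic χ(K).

χ(K)=-3

n_0=10 n_1=30 n_2=17
χ=+10−30+17=-3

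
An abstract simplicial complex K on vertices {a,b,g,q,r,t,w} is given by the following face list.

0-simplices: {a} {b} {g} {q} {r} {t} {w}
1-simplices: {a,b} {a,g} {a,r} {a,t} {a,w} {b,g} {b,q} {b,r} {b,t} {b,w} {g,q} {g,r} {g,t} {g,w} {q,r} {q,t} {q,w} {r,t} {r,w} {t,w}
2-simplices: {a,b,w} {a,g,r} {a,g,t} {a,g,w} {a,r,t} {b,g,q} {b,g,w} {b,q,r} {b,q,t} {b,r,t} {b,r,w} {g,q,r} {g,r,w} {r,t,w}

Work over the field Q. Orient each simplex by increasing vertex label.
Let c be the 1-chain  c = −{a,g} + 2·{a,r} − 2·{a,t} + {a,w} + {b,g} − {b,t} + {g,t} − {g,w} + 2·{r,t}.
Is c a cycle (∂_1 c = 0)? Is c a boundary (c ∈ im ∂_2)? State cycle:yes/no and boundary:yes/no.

cycle:yes boundary:yes

n_0=7 n_1=20 n_2=14  [Q]
∂1: piv[ab,ag,ar,at,aw,bq] rk=6  ker:bg,br,bt,bw,gq,gr,gt,gw,qr,qt,qw,rt,rw,tw
∂2: piv[abw,agr,agt,agw,art,bgq,bgw,bqr,bqt,brt,brw,gqr,rtw] rk=13  ker:grw
∂1c = 0
c vs im∂2: reduces to 0 ⇒ boundary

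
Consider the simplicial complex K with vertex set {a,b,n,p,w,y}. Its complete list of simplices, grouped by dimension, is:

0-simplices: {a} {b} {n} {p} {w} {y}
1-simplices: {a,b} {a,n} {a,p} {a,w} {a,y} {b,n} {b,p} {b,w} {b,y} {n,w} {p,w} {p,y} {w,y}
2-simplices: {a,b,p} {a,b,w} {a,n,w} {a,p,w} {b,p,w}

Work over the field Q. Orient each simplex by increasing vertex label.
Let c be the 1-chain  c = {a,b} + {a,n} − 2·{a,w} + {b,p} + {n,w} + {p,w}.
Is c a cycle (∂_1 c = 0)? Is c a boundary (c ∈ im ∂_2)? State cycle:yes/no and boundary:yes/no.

cycle:yes boundary:yes

n_0=6 n_1=13 n_2=5  [Q]
∂1: piv[ab,an,ap,aw,ay] rk=5  ker:bn,bp,bw,by,nw,pw,py,wy
∂2: piv[abp,abw,anw,apw] rk=4  ker:bpw
∂1c = 0
c vs im∂2: reduces to 0 ⇒ boundary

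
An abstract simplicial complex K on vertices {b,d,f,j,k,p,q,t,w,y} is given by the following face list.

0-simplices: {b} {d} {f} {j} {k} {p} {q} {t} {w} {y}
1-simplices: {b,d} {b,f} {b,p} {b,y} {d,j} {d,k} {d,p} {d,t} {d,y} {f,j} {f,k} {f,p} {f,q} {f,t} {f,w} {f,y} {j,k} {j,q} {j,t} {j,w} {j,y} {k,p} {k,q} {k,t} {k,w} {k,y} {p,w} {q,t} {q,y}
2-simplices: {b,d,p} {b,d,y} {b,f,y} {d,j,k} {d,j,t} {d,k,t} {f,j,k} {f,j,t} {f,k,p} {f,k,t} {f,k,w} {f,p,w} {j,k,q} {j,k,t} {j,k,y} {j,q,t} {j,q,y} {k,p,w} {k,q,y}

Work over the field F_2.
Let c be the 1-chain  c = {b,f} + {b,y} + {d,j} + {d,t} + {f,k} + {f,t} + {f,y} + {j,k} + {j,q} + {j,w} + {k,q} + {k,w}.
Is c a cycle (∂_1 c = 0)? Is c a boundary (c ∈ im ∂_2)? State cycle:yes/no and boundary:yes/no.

cycle:yes boundary:no

n_0=10 n_1=29 n_2=19  [Z2]
∂1: piv[bd,bf,bp,by,dj,dk,dt,fq,fw] rk=9  ker:dp,dy,fj,fk,fp,ft,fy,jk,jq,jt,jw,jy,kp,kq,kt,kw,ky,pw,qt,qy
∂2: piv[bdp,bdy,bfy,djk,djt,dkt,fjk,fjt,fkp,fkw,fpw,jkq,jky,jqt,jqy] rk=15  ker:fkt,jkt,kpw,kqy
∂1c = 0
c vs im∂2: residual ≠ 0 ⇒ not boundary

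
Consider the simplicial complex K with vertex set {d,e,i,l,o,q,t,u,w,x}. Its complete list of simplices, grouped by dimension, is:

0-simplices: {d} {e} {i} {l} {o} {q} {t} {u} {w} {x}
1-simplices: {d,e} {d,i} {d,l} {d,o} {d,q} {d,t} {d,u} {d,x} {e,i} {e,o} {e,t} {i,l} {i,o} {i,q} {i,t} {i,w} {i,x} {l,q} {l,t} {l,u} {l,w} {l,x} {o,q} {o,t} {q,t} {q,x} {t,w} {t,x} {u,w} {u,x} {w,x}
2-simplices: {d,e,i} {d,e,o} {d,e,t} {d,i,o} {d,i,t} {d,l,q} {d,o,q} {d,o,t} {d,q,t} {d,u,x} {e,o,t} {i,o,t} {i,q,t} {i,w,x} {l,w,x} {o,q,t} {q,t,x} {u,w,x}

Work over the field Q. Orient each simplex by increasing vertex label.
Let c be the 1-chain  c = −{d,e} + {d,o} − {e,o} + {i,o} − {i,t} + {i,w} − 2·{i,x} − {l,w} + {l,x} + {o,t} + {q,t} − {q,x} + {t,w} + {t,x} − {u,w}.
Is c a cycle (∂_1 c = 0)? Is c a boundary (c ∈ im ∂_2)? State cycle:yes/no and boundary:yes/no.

cycle:no boundary:no

n_0=10 n_1=31 n_2=18  [Q]
∂1: piv[de,di,dl,do,dq,dt,du,dx,iw] rk=9  ker:ei,eo,et,il,io,iq,it,ix,lq,lt,lu,lw,lx,oq,ot,qt,qx,tw,tx,uw,ux,wx
∂2: piv[dei,deo,det,dio,dit,dlq,doq,dot,dqt,dux,iqt,iwx,lwx,qtx,uwx] rk=15  ker:eot,iot,oqt
∂1c = {i} − {t} + {u} − {x}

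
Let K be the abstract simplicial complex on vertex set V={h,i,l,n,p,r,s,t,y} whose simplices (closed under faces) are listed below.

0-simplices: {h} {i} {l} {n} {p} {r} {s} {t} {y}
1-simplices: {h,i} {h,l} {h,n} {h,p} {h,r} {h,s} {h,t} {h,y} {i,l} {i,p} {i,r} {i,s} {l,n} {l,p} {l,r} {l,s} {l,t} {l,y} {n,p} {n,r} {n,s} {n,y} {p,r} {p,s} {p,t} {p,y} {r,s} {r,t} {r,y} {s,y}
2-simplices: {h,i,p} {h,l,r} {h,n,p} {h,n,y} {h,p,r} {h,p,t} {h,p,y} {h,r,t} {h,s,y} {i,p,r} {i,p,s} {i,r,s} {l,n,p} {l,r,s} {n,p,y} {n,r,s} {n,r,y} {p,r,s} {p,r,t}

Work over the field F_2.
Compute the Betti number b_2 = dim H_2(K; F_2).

n_0=9 n_1=30 n_2=19  [Z2]
∂1: piv[hi,hl,hn,hp,hr,hs,ht,hy] rk=8  ker:il,ip,ir,is,ln,lp,lr,ls,lt,ly,np,nr,ns,ny,pr,ps,pt,py,rs,rt,ry,sy
∂2: piv[hip,hlr,hnp,hny,hpr,hpt,hpy,hrt,hsy,ipr,ips,irs,lnp,lrs,nrs,nry] rk=16  ker:npy,prs,prt
b_2=(19−16)−0=3

b_2=3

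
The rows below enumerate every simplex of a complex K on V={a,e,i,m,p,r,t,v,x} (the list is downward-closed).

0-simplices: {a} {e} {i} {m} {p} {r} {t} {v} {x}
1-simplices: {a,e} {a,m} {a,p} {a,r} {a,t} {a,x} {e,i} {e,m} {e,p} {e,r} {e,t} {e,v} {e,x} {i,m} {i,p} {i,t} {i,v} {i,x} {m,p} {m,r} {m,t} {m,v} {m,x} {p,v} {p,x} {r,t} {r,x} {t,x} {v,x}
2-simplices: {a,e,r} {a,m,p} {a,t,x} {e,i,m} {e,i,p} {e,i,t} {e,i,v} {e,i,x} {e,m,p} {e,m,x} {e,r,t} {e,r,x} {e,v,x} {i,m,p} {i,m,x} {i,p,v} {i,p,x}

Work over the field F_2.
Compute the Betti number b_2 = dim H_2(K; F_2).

n_0=9 n_1=29 n_2=17  [Z2]
∂1: piv[ae,am,ap,ar,at,ax,ei,ev] rk=8  ker:em,ep,er,et,ex,im,ip,it,iv,ix,mp,mr,mt,mv,mx,pv,px,rt,rx,tx,vx
∂2: piv[aer,amp,atx,eim,eip,eit,eiv,eix,emp,emx,ert,erx,evx,ipv,ipx] rk=15  ker:imp,imx
b_2=(17−15)−0=2

b_2=2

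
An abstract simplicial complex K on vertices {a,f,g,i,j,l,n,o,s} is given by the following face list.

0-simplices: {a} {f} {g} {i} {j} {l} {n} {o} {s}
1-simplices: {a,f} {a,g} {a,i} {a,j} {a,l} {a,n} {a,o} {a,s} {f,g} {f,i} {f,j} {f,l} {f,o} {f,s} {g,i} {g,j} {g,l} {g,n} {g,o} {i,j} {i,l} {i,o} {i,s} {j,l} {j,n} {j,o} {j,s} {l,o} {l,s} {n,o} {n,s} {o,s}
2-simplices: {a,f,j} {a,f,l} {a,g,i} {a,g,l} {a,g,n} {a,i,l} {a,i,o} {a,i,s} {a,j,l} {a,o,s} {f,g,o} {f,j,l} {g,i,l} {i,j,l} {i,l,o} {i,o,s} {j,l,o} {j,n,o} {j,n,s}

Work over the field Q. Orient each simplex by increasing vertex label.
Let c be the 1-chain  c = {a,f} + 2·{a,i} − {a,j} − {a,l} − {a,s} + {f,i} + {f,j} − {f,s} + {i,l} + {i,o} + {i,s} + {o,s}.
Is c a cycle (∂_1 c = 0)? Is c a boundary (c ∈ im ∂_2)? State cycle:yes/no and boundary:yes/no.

cycle:yes boundary:no

n_0=9 n_1=32 n_2=19  [Q]
∂1: piv[af,ag,ai,aj,al,an,ao,as] rk=8  ker:fg,fi,fj,fl,fo,fs,gi,gj,gl,gn,go,ij,il,io,is,jl,jn,jo,js,lo,ls,no,ns,os
∂2: piv[afj,afl,agi,agl,agn,ail,aio,ais,ajl,aos,fgo,ijl,ilo,jlo,jno,jns] rk=16  ker:fjl,gil,ios
∂1c = 0
c vs im∂2: residual ≠ 0 ⇒ not boundary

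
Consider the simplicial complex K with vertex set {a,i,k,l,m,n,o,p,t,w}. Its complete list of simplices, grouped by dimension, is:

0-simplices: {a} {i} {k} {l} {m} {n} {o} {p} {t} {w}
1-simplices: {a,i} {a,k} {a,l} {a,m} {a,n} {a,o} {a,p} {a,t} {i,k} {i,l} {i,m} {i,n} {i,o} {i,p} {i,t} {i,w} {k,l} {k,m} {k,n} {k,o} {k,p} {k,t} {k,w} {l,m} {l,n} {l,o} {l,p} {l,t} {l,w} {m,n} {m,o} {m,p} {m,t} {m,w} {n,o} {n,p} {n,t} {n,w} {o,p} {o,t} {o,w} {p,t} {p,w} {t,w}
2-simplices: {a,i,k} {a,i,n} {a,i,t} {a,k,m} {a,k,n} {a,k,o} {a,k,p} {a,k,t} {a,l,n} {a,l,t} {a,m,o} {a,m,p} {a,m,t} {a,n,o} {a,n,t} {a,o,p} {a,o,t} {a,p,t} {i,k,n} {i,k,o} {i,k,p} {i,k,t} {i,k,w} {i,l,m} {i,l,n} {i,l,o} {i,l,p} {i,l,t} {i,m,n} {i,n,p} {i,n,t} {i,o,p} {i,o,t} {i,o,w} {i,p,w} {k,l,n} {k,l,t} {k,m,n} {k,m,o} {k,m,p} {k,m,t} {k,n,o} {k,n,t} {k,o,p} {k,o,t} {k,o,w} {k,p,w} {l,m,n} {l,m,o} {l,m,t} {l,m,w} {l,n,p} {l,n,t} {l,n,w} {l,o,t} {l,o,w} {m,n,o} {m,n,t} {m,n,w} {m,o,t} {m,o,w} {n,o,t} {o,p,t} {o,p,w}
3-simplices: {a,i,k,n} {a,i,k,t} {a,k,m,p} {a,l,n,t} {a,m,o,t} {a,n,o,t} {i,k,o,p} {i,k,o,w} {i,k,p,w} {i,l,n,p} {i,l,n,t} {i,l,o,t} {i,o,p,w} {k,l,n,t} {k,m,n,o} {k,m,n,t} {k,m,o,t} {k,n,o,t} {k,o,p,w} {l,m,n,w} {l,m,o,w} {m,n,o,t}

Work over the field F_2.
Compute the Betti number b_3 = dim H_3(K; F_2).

b_3=2

n_0=10 n_1=44 n_2=64 n_3=22  [Z2]
∂1: piv[ai,ak,al,am,an,ao,ap,at,iw] rk=9  ker:ik,il,im,in,io,ip,it,kl,km,kn,ko,kp,kt,kw,lm,ln,lo,lp,lt,lw,mn,mo,mp,mt,mw,no,np,nt,nw,op,ot,ow,pt,pw,tw
∂2: piv[aik,ain,ait,akm,akn,ako,akp,akt,aln,alt,amo,amp,amt,ano,ant,aop,aot,apt,iko,ikp,ikw,ilm,iln,ilo,ilp,imn,inp,iow,ipw,kln,kmn,lmw,lnw,low] rk=34  ker:ikn,ikt,ilt,int,iop,iot,klt,kmo,kmp,kmt,kno,knt,kop,kot,kow,kpw,lmn,lmo,lmt,lnp,lnt,lot,mno,mnt,mnw,mot,mow,not,opt,opw
∂3: piv[aikn,aikt,akmp,alnt,amot,anot,ikop,ikow,ikpw,ilnp,ilnt,ilot,iopw,klnt,kmno,kmnt,kmot,knot,lmnw,lmow] rk=20  ker:kopw,mnot
b_3=(22−20)−0=2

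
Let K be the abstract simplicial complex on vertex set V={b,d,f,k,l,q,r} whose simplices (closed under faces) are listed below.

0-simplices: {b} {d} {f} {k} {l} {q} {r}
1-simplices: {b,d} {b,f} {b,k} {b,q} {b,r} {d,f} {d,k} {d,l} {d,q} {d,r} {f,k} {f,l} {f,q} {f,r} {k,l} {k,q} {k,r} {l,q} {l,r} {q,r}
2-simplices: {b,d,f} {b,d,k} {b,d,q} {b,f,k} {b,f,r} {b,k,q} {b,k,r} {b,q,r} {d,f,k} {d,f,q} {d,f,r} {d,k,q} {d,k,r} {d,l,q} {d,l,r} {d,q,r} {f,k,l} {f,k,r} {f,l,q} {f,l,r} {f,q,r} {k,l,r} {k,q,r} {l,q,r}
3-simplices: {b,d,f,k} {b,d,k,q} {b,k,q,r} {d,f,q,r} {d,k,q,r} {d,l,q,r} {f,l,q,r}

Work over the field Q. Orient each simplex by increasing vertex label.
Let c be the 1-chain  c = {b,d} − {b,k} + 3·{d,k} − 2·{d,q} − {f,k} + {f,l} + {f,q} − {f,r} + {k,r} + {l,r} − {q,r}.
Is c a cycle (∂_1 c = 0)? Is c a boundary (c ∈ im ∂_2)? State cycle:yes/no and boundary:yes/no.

cycle:yes boundary:yes

n_0=7 n_1=20 n_2=24 n_3=7  [Q]
∂1: piv[bd,bf,bk,bq,br,dl] rk=6  ker:df,dk,dq,dr,fk,fl,fq,fr,kl,kq,kr,lq,lr,qr
∂2: piv[bdf,bdk,bdq,bfk,bfr,bkq,bkr,bqr,dfq,dfr,dlq,dlr,fkl,flq] rk=14  ker:dfk,dkq,dkr,dqr,fkr,flr,fqr,klr,kqr,lqr
∂3: piv[bdfk,bdkq,bkqr,dfqr,dkqr,dlqr,flqr] rk=7
∂1c = 0
c vs im∂2: reduces to 0 ⇒ boundary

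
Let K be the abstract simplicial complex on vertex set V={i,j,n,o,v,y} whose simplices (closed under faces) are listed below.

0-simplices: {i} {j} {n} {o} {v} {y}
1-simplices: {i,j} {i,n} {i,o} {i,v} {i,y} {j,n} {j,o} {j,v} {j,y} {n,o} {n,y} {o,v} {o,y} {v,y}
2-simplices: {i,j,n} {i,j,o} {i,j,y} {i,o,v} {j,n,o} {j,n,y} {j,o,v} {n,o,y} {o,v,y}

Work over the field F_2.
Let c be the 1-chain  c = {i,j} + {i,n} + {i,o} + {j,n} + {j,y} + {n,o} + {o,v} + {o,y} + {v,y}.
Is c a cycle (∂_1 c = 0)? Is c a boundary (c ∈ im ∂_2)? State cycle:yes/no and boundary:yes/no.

n_0=6 n_1=14 n_2=9  [Z2]
∂1: piv[ij,in,io,iv,iy] rk=5  ker:jn,jo,jv,jy,no,ny,ov,oy,vy
∂2: piv[ijn,ijo,ijy,iov,jno,jny,jov,noy,ovy] rk=9
∂1c = {i} + {j} + {n} + {y}

cycle:no boundary:no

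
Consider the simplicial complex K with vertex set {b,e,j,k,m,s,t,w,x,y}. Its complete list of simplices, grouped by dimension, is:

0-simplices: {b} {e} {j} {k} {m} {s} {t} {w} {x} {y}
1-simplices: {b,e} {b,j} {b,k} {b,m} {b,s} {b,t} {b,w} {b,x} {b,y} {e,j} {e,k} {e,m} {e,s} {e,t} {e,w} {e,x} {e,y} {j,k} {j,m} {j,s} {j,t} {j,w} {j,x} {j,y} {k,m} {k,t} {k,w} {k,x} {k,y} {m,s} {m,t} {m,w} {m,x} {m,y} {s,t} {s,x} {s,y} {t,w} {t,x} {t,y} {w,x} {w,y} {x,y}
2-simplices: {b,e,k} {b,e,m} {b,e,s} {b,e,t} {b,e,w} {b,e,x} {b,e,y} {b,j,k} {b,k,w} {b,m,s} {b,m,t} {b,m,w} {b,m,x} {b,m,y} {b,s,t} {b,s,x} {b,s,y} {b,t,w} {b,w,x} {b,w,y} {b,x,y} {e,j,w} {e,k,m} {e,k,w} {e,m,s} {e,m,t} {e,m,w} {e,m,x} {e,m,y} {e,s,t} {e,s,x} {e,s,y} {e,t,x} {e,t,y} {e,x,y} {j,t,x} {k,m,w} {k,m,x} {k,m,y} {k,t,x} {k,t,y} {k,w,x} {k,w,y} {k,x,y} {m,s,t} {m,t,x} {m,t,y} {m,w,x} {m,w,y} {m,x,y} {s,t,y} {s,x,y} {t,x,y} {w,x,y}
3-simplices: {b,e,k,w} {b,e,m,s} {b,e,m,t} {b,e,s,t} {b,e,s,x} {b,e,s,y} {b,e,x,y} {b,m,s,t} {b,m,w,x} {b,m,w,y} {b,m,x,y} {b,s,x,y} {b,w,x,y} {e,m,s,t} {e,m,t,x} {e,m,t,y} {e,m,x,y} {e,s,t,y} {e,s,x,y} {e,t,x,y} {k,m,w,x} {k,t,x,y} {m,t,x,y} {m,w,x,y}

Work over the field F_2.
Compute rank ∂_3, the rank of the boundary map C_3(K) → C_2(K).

rank∂_3=20

n_0=10 n_1=43 n_2=54 n_3=24  [Z2]
∂1: piv[be,bj,bk,bm,bs,bt,bw,bx,by] rk=9  ker:ej,ek,em,es,et,ew,ex,ey,jk,jm,js,jt,jw,jx,jy,km,kt,kw,kx,ky,ms,mt,mw,mx,my,st,sx,sy,tw,tx,ty,wx,wy,xy
∂2: piv[bek,bem,bes,bet,bew,bex,bey,bjk,bkw,bms,bmt,bmw,bmx,bmy,bst,bsx,bsy,btw,bwx,bwy,bxy,ejw,ekm,etx,ety,jtx,kmx,kmy,ktx] rk=29  ker:ekw,ems,emt,emw,emx,emy,est,esx,esy,exy,kmw,kty,kwx,kwy,kxy,mst,mtx,mty,mwx,mwy,mxy,sty,sxy,txy,wxy
∂3: piv[bekw,bems,bemt,best,besx,besy,bexy,bmst,bmwx,bmwy,bmxy,bsxy,bwxy,emtx,emty,emxy,esty,etxy,kmwx,ktxy] rk=20  ker:emst,esxy,mtxy,mwxy
rk∂_3=20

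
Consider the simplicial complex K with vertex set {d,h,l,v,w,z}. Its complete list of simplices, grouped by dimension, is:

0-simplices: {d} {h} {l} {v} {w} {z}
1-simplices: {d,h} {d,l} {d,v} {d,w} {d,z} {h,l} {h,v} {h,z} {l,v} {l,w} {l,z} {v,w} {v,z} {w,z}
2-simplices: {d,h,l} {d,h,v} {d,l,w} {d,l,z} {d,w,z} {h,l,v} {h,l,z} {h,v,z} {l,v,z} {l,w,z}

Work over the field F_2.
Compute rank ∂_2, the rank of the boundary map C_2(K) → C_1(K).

rank∂_2=8

n_0=6 n_1=14 n_2=10  [Z2]
∂1: piv[dh,dl,dv,dw,dz] rk=5  ker:hl,hv,hz,lv,lw,lz,vw,vz,wz
∂2: piv[dhl,dhv,dlw,dlz,dwz,hlv,hlz,hvz] rk=8  ker:lvz,lwz
rk∂_2=8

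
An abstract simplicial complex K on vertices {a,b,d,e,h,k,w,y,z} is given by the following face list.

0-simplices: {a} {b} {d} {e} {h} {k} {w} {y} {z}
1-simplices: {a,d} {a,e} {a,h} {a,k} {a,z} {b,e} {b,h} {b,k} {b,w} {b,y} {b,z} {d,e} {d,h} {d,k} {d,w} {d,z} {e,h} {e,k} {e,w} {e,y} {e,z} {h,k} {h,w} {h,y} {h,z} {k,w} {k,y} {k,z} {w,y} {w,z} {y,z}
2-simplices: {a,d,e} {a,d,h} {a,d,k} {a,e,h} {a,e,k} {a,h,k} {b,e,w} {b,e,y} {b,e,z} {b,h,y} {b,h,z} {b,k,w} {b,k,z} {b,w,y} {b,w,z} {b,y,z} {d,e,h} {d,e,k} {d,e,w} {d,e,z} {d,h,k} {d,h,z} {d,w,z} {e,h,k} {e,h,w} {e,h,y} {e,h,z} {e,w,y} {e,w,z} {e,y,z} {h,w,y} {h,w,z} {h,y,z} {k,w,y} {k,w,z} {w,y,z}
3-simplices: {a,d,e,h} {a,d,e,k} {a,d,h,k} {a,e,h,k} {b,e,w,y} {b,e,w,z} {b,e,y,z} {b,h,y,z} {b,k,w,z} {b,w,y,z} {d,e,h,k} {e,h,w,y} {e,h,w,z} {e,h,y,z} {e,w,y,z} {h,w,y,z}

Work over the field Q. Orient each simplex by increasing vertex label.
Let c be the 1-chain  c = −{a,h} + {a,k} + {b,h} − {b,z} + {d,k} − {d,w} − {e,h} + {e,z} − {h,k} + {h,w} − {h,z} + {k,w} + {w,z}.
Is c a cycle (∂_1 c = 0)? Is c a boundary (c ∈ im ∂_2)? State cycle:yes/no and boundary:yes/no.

cycle:yes boundary:no

n_0=9 n_1=31 n_2=36 n_3=16  [Q]
∂1: piv[ad,ae,ah,ak,az,be,bw,by] rk=8  ker:bh,bk,bz,de,dh,dk,dw,dz,eh,ek,ew,ey,ez,hk,hw,hy,hz,kw,ky,kz,wy,wz,yz
∂2: piv[ade,adh,adk,aeh,aek,ahk,bew,bey,bez,bhy,bhz,bkw,bkz,bwy,bwz,byz,dew,dez,dhz,ehw,kwy] rk=21  ker:deh,dek,dhk,dwz,ehk,ehy,ehz,ewy,ewz,eyz,hwy,hwz,hyz,kwz,wyz
∂3: piv[adeh,adek,adhk,aehk,bewy,bewz,beyz,bhyz,bkwz,bwyz,ehwy,ehwz,ehyz] rk=13  ker:dehk,ewyz,hwyz
∂1c = 0
c vs im∂2: residual ≠ 0 ⇒ not boundary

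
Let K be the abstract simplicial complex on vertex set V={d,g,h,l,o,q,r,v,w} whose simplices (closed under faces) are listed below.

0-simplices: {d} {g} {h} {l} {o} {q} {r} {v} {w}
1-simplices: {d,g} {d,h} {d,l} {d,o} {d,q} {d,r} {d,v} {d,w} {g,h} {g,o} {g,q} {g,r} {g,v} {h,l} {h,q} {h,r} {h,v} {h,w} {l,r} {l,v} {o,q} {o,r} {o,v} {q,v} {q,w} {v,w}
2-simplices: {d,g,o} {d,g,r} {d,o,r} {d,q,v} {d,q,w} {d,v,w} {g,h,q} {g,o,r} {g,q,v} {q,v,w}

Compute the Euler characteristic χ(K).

n_0=9 n_1=26 n_2=10
χ=+9−26+10=-7

χ(K)=-7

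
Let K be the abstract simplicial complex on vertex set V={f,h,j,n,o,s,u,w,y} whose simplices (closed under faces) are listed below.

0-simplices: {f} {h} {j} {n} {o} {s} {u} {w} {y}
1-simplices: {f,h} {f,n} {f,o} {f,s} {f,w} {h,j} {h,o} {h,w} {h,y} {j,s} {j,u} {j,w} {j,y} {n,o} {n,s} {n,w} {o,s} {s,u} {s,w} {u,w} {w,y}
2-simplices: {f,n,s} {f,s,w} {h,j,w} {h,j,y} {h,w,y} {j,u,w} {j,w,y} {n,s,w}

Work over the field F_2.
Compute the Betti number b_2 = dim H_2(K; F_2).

b_2=1

n_0=9 n_1=21 n_2=8  [Z2]
∂1: piv[fh,fn,fo,fs,fw,hj,hy,ju] rk=8  ker:ho,hw,js,jw,jy,no,ns,nw,os,su,sw,uw,wy
∂2: piv[fns,fsw,hjw,hjy,hwy,juw,nsw] rk=7  ker:jwy
b_2=(8−7)−0=1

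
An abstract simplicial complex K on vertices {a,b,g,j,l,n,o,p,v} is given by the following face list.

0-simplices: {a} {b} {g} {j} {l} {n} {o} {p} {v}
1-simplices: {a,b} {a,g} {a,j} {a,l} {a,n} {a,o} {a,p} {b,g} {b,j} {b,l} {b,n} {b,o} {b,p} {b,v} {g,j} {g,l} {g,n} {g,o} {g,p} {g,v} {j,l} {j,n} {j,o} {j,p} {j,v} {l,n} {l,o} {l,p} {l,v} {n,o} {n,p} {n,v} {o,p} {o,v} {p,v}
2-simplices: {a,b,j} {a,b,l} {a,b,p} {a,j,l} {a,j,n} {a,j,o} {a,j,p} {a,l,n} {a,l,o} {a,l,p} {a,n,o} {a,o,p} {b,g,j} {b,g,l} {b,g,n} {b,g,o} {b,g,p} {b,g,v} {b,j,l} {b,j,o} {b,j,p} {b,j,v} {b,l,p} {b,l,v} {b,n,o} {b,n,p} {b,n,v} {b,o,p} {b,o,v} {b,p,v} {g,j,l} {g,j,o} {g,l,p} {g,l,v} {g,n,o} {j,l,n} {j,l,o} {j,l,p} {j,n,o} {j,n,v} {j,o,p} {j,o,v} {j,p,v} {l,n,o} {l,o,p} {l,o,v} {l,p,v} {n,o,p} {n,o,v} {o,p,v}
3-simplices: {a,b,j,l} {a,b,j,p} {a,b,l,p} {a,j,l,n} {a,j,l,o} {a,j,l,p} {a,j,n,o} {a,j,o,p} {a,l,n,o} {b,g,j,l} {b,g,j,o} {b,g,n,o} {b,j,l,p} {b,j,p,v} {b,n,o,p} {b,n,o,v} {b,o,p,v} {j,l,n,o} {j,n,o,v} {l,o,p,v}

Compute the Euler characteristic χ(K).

χ(K)=4

n_0=9 n_1=35 n_2=50 n_3=20
χ=+9−35+50−20=4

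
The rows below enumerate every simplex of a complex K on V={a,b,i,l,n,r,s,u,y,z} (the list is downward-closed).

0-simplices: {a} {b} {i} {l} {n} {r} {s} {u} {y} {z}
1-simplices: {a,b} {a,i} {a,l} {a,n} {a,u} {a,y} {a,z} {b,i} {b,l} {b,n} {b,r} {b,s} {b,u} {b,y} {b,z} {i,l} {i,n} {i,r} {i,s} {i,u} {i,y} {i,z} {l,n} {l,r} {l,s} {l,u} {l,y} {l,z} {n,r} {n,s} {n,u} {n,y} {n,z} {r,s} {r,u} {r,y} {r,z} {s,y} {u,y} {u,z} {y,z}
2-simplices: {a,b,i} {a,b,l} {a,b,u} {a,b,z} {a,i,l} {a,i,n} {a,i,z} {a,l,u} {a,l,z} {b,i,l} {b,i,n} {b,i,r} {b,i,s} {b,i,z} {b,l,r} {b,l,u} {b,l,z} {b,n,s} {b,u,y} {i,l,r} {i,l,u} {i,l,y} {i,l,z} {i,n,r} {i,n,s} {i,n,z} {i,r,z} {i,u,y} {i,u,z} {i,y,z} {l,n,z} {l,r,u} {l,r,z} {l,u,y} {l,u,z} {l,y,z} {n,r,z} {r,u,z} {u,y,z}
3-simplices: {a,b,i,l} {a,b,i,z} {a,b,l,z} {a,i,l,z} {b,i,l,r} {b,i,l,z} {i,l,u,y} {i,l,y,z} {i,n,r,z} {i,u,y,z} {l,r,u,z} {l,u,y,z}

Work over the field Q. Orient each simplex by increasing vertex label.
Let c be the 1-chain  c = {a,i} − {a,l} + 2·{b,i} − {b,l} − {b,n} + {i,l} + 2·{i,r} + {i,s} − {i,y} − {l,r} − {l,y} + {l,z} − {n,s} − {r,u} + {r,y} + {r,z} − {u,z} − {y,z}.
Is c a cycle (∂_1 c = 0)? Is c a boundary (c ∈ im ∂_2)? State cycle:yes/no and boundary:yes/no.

n_0=10 n_1=41 n_2=39 n_3=12  [Q]
∂1: piv[ab,ai,al,an,au,ay,az,br,bs] rk=9  ker:bi,bl,bn,bu,by,bz,il,in,ir,is,iu,iy,iz,ln,lr,ls,lu,ly,lz,nr,ns,nu,ny,nz,rs,ru,ry,rz,sy,uy,uz,yz
∂2: piv[abi,abl,abu,abz,ail,ain,aiz,alu,alz,bin,bir,bis,blr,bns,buy,ilu,ily,inr,inz,irz,iuy,iuz,iyz,lnz,lru] rk=25  ker:bil,biz,blu,blz,ilr,ilz,ins,lrz,luy,luz,lyz,nrz,ruz,uyz
∂3: piv[abil,abiz,ablz,ailz,bilr,iluy,ilyz,inrz,iuyz,lruz,luyz] rk=11  ker:bilz
∂1c = 0
c vs im∂2: residual ≠ 0 ⇒ not boundary

cycle:yes boundary:no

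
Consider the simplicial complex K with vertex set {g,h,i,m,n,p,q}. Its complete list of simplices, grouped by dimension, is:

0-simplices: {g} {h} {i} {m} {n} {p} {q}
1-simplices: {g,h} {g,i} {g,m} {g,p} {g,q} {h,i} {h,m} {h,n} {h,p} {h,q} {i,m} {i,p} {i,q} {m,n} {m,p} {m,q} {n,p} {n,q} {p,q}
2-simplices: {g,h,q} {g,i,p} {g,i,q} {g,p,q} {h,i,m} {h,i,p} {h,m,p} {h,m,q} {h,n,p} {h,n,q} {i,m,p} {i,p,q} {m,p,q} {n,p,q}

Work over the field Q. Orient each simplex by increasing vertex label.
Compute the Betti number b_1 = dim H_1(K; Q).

n_0=7 n_1=19 n_2=14  [Q]
∂1: piv[gh,gi,gm,gp,gq,hn] rk=6  ker:hi,hm,hp,hq,im,ip,iq,mn,mp,mq,np,nq,pq
∂2: piv[ghq,gip,giq,gpq,him,hip,hmp,hmq,hnp,hnq,mpq] rk=11  ker:imp,ipq,npq
b_1=(19−6)−11=2

b_1=2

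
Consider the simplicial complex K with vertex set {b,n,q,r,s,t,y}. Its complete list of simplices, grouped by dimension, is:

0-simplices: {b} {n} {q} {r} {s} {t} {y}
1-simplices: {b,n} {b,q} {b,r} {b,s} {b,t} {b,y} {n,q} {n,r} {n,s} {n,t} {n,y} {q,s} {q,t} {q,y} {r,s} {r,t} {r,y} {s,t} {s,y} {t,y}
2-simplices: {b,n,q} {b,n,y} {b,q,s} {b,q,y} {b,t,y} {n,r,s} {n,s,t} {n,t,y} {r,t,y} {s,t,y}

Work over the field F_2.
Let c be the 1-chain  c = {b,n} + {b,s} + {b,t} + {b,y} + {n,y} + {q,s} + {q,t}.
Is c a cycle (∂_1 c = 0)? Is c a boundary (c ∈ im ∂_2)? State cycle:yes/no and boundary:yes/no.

n_0=7 n_1=20 n_2=10  [Z2]
∂1: piv[bn,bq,br,bs,bt,by] rk=6  ker:nq,nr,ns,nt,ny,qs,qt,qy,rs,rt,ry,st,sy,ty
∂2: piv[bnq,bny,bqs,bqy,bty,nrs,nst,nty,rty,sty] rk=10
∂1c = 0
c vs im∂2: residual ≠ 0 ⇒ not boundary

cycle:yes boundary:no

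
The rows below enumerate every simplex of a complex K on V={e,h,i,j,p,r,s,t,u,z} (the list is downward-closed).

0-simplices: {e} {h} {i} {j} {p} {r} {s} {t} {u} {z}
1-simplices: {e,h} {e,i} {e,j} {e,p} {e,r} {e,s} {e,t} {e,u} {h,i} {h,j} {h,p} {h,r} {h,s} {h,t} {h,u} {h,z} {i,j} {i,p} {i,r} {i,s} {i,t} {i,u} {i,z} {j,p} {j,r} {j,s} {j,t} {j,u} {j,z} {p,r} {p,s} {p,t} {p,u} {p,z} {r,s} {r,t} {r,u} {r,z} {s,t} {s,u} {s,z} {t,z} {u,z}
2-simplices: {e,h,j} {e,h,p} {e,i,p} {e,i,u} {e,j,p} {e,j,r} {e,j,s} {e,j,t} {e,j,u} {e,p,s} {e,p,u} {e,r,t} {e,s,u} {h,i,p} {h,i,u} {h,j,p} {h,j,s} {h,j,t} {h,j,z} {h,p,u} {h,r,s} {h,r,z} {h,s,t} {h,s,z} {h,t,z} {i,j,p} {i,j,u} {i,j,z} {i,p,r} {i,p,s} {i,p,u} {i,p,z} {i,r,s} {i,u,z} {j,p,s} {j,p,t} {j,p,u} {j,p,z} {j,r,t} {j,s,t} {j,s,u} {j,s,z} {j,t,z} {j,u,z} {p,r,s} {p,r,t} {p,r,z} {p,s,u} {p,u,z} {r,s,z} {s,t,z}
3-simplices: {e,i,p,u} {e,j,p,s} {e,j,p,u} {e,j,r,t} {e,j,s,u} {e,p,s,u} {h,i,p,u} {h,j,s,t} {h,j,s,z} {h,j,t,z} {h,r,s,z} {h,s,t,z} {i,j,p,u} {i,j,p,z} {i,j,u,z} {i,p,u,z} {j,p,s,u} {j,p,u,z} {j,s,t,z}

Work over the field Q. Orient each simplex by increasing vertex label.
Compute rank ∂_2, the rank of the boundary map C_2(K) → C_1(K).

rank∂_2=32

n_0=10 n_1=43 n_2=51 n_3=19  [Q]
∂1: piv[eh,ei,ej,ep,er,es,et,eu,hz] rk=9  ker:hi,hj,hp,hr,hs,ht,hu,ij,ip,ir,is,it,iu,iz,jp,jr,js,jt,ju,jz,pr,ps,pt,pu,pz,rs,rt,ru,rz,st,su,sz,tz,uz
∂2: piv[ehj,ehp,eip,eiu,ejp,ejr,ejs,ejt,eju,eps,epu,ert,esu,hip,hiu,hjs,hjt,hjz,hrs,hrz,hst,hsz,htz,ijp,ijz,ipr,ips,ipz,irs,iuz,jpt,prt] rk=32  ker:hjp,hpu,iju,ipu,jps,jpu,jpz,jrt,jst,jsu,jsz,jtz,juz,prs,prz,psu,puz,rsz,stz
∂3: piv[eipu,ejps,ejpu,ejrt,ejsu,epsu,hipu,hjst,hjsz,hjtz,hrsz,hstz,ijpu,ijpz,ijuz,ipuz] rk=16  ker:jpsu,jpuz,jstz
rk∂_2=32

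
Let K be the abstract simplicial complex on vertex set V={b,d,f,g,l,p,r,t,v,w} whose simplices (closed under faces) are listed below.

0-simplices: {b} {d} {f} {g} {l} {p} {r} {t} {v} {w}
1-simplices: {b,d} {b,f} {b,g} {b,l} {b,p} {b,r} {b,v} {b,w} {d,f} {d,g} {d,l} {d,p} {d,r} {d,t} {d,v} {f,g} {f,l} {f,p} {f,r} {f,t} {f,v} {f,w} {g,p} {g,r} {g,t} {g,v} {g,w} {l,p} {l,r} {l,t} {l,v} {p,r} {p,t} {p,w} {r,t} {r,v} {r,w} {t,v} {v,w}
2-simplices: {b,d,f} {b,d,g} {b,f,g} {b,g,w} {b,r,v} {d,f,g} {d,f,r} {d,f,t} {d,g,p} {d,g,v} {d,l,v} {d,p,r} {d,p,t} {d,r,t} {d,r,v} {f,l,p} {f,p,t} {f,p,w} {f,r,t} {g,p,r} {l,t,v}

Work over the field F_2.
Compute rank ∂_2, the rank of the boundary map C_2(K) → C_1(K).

rank∂_2=19

n_0=10 n_1=39 n_2=21  [Z2]
∂1: piv[bd,bf,bg,bl,bp,br,bv,bw,dt] rk=9  ker:df,dg,dl,dp,dr,dv,fg,fl,fp,fr,ft,fv,fw,gp,gr,gt,gv,gw,lp,lr,lt,lv,pr,pt,pw,rt,rv,rw,tv,vw
∂2: piv[bdf,bdg,bfg,bgw,brv,dfr,dft,dgp,dgv,dlv,dpr,dpt,drt,drv,flp,fpt,fpw,gpr,ltv] rk=19  ker:dfg,frt
rk∂_2=19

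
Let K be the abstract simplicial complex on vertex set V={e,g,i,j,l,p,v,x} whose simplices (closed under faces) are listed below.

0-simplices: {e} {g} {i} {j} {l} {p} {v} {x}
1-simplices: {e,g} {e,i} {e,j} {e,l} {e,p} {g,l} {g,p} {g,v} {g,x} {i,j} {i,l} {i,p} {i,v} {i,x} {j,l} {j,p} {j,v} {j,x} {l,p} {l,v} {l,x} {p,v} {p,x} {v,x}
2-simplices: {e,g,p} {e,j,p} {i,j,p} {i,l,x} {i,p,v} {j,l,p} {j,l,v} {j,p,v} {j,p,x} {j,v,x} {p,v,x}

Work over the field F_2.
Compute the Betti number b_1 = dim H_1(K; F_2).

b_1=7

n_0=8 n_1=24 n_2=11  [Z2]
∂1: piv[eg,ei,ej,el,ep,gv,gx] rk=7  ker:gl,gp,ij,il,ip,iv,ix,jl,jp,jv,jx,lp,lv,lx,pv,px,vx
∂2: piv[egp,ejp,ijp,ilx,ipv,jlp,jlv,jpv,jpx,jvx] rk=10  ker:pvx
b_1=(24−7)−10=7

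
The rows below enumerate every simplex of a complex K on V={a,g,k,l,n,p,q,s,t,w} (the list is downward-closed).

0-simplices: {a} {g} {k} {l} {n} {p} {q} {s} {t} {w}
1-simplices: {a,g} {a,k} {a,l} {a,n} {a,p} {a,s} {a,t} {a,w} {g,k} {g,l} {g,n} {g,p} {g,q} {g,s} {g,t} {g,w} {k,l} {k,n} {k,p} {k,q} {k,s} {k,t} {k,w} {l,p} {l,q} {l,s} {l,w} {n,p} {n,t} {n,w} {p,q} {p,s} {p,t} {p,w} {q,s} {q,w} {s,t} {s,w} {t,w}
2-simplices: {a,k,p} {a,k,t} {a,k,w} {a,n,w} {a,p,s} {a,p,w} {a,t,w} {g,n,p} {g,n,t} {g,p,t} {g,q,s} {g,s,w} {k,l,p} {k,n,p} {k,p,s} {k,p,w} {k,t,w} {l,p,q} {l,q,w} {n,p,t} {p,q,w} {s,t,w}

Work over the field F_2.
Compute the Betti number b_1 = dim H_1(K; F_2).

n_0=10 n_1=39 n_2=22  [Z2]
∂1: piv[ag,ak,al,an,ap,as,at,aw,gq] rk=9  ker:gk,gl,gn,gp,gs,gt,gw,kl,kn,kp,kq,ks,kt,kw,lp,lq,ls,lw,np,nt,nw,pq,ps,pt,pw,qs,qw,st,sw,tw
∂2: piv[akp,akt,akw,anw,aps,apw,atw,gnp,gnt,gpt,gqs,gsw,klp,knp,kps,lpq,lqw,pqw,stw] rk=19  ker:kpw,ktw,npt
b_1=(39−9)−19=11

b_1=11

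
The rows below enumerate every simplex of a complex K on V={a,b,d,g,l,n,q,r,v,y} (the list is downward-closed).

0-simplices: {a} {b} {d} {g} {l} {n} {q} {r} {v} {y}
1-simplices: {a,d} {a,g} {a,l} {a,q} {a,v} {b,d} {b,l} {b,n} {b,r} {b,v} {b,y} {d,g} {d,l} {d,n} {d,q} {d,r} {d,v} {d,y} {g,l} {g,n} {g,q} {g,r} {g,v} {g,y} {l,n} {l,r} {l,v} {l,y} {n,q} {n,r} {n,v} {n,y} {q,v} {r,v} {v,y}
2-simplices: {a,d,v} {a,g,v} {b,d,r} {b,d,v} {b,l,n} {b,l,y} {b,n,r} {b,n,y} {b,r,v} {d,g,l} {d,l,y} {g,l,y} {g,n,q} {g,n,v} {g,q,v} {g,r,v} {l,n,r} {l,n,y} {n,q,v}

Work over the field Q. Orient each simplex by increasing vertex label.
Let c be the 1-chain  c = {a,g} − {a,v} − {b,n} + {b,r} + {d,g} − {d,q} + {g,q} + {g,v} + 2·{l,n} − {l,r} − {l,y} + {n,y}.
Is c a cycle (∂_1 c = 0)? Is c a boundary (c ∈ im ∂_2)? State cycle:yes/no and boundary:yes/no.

n_0=10 n_1=35 n_2=19  [Q]
∂1: piv[ad,ag,al,aq,av,bd,bn,br,by] rk=9  ker:bl,bv,dg,dl,dn,dq,dr,dv,dy,gl,gn,gq,gr,gv,gy,ln,lr,lv,ly,nq,nr,nv,ny,qv,rv,vy
∂2: piv[adv,agv,bdr,bdv,bln,bly,bnr,bny,brv,dgl,dly,gly,gnq,gnv,gqv,grv,lnr] rk=17  ker:lny,nqv
∂1c = 0
c vs im∂2: residual ≠ 0 ⇒ not boundary

cycle:yes boundary:no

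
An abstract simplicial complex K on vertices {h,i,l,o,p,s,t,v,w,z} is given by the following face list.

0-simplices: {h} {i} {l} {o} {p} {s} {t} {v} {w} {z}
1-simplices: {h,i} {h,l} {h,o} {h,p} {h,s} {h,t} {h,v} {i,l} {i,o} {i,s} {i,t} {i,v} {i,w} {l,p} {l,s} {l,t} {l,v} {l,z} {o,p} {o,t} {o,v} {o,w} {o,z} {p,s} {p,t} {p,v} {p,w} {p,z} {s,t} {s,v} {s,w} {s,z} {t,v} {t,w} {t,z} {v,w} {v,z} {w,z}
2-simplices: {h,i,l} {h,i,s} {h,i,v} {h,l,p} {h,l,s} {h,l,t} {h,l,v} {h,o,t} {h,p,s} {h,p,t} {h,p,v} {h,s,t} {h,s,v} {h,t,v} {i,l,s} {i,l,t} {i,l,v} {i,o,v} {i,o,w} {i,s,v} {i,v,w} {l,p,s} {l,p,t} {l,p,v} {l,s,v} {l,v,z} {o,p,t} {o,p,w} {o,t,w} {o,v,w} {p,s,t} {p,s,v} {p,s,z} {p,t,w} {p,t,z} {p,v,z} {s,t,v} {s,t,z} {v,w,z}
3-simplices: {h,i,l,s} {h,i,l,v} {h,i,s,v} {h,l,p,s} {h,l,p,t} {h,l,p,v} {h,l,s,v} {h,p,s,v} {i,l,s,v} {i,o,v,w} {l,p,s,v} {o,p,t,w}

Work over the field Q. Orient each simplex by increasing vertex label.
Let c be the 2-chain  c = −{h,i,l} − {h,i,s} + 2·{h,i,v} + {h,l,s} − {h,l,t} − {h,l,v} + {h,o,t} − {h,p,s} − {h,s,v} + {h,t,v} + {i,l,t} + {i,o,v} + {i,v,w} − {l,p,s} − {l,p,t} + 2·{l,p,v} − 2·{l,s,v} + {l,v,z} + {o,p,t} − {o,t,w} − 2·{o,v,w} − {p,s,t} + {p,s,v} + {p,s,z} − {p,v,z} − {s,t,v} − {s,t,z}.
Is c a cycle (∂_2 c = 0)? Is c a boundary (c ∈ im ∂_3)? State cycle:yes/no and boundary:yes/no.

n_0=10 n_1=38 n_2=39 n_3=12  [Q]
∂1: piv[hi,hl,ho,hp,hs,ht,hv,iw,lz] rk=9  ker:il,io,is,it,iv,lp,ls,lt,lv,op,ot,ov,ow,oz,ps,pt,pv,pw,pz,st,sv,sw,sz,tv,tw,tz,vw,vz,wz
∂2: piv[hil,his,hiv,hlp,hls,hlt,hlv,hot,hps,hpt,hpv,hst,hsv,htv,ilt,iov,iow,ivw,lvz,opt,opw,otw,psz,ptz,pvz,vwz] rk=26  ker:ils,ilv,isv,lps,lpt,lpv,lsv,ovw,pst,psv,ptw,stv,stz
∂3: piv[hils,hilv,hisv,hlps,hlpt,hlpv,hlsv,hpsv,iovw,optw] rk=10  ker:ilsv,lpsv
∂2c = {h,o} − {h,p} + {h,t} − {h,v} + {i,o} − {i,s} − {i,t} + 2·{i,v} − {i,w} + {l,t} − {l,z} + {o,p} − {o,t} − {o,v} + 3·{o,w} − {p,s} + {p,t} − 3·{s,t} − {s,v} + 2·{s,z} − {t,w} − {t,z} − {v,w}

cycle:no boundary:no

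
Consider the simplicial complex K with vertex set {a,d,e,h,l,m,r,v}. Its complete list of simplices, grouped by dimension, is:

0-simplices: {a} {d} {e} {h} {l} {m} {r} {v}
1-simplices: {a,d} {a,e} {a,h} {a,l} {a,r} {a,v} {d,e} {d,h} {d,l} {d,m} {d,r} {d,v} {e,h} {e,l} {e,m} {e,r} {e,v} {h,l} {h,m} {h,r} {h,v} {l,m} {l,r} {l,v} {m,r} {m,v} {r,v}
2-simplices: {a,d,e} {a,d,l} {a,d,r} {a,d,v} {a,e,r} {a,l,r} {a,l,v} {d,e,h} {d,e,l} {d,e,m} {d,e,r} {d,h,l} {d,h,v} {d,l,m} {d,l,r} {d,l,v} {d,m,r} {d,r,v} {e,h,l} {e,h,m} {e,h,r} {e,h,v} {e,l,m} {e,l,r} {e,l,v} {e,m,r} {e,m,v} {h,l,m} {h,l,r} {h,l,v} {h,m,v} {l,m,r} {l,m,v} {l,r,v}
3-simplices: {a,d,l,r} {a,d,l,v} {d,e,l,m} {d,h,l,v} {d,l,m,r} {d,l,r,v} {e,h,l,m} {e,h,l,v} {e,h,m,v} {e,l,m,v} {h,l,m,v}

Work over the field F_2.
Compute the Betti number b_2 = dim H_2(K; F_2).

n_0=8 n_1=27 n_2=34 n_3=11  [Z2]
∂1: piv[ad,ae,ah,al,ar,av,dm] rk=7  ker:de,dh,dl,dr,dv,eh,el,em,er,ev,hl,hm,hr,hv,lm,lr,lv,mr,mv,rv
∂2: piv[ade,adl,adr,adv,aer,alr,alv,deh,del,dem,dhl,dhv,dlm,dmr,drv,ehm,ehr,ehv,emv] rk=19  ker:der,dlr,dlv,ehl,elm,elr,elv,emr,hlm,hlr,hlv,hmv,lmr,lmv,lrv
∂3: piv[adlr,adlv,delm,dhlv,dlmr,dlrv,ehlm,ehlv,ehmv,elmv] rk=10  ker:hlmv
b_2=(34−19)−10=5

b_2=5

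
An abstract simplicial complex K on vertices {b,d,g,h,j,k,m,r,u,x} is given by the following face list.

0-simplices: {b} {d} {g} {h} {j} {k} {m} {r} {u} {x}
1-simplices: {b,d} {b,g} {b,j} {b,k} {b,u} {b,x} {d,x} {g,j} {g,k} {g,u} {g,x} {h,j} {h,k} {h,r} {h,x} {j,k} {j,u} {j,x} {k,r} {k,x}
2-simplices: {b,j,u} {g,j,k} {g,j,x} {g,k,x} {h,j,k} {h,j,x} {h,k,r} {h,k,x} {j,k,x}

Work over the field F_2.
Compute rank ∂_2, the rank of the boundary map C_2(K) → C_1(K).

rank∂_2=7

n_0=10 n_1=20 n_2=9  [Z2]
∂1: piv[bd,bg,bj,bk,bu,bx,hj,hr] rk=8  ker:dx,gj,gk,gu,gx,hk,hx,jk,ju,jx,kr,kx
∂2: piv[bju,gjk,gjx,gkx,hjk,hjx,hkr] rk=7  ker:hkx,jkx
rk∂_2=7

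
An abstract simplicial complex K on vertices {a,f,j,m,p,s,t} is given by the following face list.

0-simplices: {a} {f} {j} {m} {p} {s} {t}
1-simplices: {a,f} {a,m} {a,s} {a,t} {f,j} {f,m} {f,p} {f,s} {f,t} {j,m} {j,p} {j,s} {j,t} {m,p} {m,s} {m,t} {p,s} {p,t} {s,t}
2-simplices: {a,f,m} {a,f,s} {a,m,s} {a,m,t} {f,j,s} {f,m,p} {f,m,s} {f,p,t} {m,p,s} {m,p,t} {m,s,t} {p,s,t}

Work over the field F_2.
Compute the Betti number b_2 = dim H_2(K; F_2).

b_2=2

n_0=7 n_1=19 n_2=12  [Z2]
∂1: piv[af,am,as,at,fj,fp] rk=6  ker:fm,fs,ft,jm,jp,js,jt,mp,ms,mt,ps,pt,st
∂2: piv[afm,afs,ams,amt,fjs,fmp,fpt,mps,mpt,mst] rk=10  ker:fms,pst
b_2=(12−10)−0=2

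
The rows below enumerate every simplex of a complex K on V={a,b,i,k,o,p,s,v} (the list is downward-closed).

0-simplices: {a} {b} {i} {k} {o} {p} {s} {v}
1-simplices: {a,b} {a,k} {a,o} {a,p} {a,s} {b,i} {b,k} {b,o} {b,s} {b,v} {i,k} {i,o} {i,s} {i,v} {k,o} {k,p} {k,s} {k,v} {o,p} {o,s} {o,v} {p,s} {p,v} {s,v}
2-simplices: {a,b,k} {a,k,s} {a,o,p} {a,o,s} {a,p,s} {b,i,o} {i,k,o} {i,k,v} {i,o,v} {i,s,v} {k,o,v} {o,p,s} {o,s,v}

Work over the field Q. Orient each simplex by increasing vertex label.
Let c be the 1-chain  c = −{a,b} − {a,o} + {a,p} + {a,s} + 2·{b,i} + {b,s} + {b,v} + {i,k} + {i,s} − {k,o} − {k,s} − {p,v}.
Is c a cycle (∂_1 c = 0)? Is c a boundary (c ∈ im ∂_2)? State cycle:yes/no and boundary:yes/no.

cycle:no boundary:no

n_0=8 n_1=24 n_2=13  [Q]
∂1: piv[ab,ak,ao,ap,as,bi,bv] rk=7  ker:bk,bo,bs,ik,io,is,iv,ko,kp,ks,kv,op,os,ov,ps,pv,sv
∂2: piv[abk,aks,aop,aos,aps,bio,iko,ikv,iov,isv,osv] rk=11  ker:kov,ops
∂1c = −5·{b} + 3·{k} − 2·{o} + 2·{p} + 2·{s}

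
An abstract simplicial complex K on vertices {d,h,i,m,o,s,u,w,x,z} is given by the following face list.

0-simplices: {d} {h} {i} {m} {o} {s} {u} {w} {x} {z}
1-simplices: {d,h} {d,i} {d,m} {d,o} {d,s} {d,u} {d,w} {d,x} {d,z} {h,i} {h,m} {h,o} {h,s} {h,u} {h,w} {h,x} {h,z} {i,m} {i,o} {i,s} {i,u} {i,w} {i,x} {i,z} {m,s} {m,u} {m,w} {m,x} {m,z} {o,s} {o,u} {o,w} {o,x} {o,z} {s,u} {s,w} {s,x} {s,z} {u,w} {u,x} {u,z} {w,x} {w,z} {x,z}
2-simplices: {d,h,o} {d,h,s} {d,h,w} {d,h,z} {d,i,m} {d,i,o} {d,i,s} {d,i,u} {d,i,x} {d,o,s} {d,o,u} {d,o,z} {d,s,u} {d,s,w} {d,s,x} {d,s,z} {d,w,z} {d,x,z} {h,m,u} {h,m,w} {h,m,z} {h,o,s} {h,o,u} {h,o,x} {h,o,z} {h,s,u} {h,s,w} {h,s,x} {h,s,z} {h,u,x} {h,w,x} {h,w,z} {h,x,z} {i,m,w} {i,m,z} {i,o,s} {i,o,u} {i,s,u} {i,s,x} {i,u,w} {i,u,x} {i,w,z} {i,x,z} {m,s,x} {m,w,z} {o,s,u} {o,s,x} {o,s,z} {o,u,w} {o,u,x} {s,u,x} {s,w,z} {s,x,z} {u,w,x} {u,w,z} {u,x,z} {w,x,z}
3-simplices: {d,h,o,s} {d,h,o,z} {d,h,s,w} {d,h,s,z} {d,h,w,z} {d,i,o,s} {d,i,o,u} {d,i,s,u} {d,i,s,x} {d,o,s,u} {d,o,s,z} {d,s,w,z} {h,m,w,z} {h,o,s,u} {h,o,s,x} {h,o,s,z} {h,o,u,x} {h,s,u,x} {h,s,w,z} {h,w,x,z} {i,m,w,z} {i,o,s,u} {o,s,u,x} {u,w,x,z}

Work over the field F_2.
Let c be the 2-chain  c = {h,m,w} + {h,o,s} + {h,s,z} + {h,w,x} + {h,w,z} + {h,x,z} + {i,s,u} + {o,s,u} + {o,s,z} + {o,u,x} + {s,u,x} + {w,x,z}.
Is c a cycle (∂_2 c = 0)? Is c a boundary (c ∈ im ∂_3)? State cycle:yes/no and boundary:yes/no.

cycle:no boundary:no

n_0=10 n_1=44 n_2=57 n_3=24  [Z2]
∂1: piv[dh,di,dm,do,ds,du,dw,dx,dz] rk=9  ker:hi,hm,ho,hs,hu,hw,hx,hz,im,io,is,iu,iw,ix,iz,ms,mu,mw,mx,mz,os,ou,ow,ox,oz,su,sw,sx,sz,uw,ux,uz,wx,wz,xz
∂2: piv[dho,dhs,dhw,dhz,dim,dio,dis,diu,dix,dos,dou,doz,dsu,dsw,dsx,dsz,dwz,dxz,hmu,hmw,hmz,hou,hox,hsx,hux,hwx,imw,imz,iuw,ixz,msx,ouw,uwz] rk=33  ker:hos,hoz,hsu,hsw,hsz,hwz,hxz,ios,iou,isu,isx,iux,iwz,mwz,osu,osx,osz,oux,sux,swz,sxz,uwx,uxz,wxz
∂3: piv[dhos,dhoz,dhsw,dhsz,dhwz,dios,diou,disu,disx,dosu,dosz,dswz,hmwz,hosu,hosx,houx,hsux,hwxz,imwz,uwxz] rk=20  ker:hosz,hswz,iosu,osux
∂2c = {h,m} + {h,o} + {h,w} + {h,z} + {i,s} + {i,u} + {m,w} + {o,s} + {o,x} + {o,z} + {s,u} + {s,x}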